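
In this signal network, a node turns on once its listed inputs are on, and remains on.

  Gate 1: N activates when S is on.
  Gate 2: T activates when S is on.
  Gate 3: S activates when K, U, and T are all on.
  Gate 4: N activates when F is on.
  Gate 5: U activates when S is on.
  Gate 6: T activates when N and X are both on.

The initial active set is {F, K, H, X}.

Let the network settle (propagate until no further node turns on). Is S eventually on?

S would need K, U, and T (Gate 3), but U never turns on.

No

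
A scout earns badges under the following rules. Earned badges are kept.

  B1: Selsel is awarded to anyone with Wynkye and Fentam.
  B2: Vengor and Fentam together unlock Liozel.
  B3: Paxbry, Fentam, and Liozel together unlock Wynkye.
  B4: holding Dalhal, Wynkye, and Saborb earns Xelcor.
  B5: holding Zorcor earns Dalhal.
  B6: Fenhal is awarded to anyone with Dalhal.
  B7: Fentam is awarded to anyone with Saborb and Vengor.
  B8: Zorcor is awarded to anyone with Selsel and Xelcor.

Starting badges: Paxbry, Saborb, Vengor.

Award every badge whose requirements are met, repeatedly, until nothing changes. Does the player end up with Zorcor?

No

Zorcor would need Selsel and Xelcor (B8), but Xelcor is never earned.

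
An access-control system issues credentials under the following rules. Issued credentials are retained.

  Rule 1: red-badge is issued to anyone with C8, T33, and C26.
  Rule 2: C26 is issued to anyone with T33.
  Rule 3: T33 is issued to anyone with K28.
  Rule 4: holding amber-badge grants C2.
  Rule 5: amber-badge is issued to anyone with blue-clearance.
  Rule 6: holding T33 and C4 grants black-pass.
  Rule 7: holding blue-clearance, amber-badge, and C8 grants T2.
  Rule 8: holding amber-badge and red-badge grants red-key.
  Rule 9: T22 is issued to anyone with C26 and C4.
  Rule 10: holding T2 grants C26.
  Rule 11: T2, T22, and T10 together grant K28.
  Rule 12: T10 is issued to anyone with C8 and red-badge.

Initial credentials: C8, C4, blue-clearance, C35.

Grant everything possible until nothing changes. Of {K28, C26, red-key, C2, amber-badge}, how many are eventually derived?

Holding blue-clearance grants amber-badge (Rule 5).
Holding blue-clearance, amber-badge, and C8 grants T2 (Rule 7).
Holding amber-badge grants C2 (Rule 4).
Holding T2 grants C26 (Rule 10).
K28 would need T2, T22, and T10 (Rule 11), but T10 is never granted.
C26: reached.
red-key would need amber-badge and red-badge (Rule 8), but red-badge is never granted.
C2: reached.
amber-badge: reached.
Reached: C26, C2, and amber-badge — 3 of the 5.

3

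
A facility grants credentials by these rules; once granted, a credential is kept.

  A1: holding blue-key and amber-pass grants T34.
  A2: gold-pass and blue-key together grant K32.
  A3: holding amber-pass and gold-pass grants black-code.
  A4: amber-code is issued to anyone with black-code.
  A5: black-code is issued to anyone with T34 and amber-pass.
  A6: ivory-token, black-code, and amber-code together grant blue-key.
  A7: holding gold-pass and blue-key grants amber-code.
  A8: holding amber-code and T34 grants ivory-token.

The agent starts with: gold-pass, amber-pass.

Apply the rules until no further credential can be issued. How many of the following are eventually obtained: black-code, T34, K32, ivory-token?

Holding amber-pass and gold-pass grants black-code (A3).
black-code: reached.
T34 would need blue-key and amber-pass (A1), but blue-key is never granted.
K32 would need gold-pass and blue-key (A2), but blue-key is never granted.
ivory-token would need amber-code and T34 (A8), but T34 is never granted.
Reached: black-code — 1 of the 4.

1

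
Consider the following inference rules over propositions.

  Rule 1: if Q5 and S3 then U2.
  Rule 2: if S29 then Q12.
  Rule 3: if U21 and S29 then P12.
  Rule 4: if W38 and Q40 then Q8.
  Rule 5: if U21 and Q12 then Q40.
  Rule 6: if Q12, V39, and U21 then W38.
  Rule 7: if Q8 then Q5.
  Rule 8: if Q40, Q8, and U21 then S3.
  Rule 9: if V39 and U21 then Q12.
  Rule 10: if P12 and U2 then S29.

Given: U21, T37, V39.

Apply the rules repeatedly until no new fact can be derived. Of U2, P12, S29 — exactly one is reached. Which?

From V39 and U21, Rule 9 gives Q12.
Q12, V39, and U21 hold, so W38 follows (Rule 6).
From U21 and Q12, Rule 5 gives Q40.
W38 and Q40 hold, so Q8 follows (Rule 4).
Q40, Q8, and U21 hold, so S3 follows (Rule 8).
From Q8, Rule 7 gives Q5.
From Q5 and S3, Rule 1 gives U2.
P12 would need U21 and S29 (Rule 3), but S29 is never established. S29 would need P12 and U2 (Rule 10), but P12 is never established.

U2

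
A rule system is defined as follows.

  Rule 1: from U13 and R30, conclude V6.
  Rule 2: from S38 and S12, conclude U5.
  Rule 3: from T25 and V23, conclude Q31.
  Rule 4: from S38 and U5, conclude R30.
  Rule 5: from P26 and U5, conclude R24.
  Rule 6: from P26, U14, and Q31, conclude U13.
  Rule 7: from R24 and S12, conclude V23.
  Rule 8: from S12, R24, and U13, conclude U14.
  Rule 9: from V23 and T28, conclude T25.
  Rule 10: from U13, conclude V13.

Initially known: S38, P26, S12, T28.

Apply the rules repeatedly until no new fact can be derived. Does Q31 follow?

Yes

S38 and S12 hold, so U5 follows (Rule 2).
P26 and U5 hold, so R24 follows (Rule 5).
R24 and S12 hold, so V23 follows (Rule 7).
From V23 and T28, Rule 9 gives T25.
From T25 and V23, Rule 3 gives Q31.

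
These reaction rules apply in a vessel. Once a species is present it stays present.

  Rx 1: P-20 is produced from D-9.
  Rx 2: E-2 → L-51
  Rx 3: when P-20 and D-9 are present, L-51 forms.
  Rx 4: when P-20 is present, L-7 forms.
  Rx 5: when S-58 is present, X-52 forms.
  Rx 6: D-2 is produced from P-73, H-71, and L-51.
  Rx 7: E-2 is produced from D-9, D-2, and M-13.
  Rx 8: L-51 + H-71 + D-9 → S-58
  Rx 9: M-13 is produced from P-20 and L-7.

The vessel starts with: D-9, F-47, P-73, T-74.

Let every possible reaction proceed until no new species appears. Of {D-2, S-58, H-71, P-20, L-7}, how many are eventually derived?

2

D-9 present → P-20 forms (Rx 1).
P-20 present → L-7 forms (Rx 4).
D-2 would need P-73, H-71, and L-51 (Rx 6), but H-71 never forms.
S-58 would need L-51, H-71, and D-9 (Rx 8), but H-71 never forms.
No rule produces H-71, and it is not given.
P-20: reached.
L-7: reached.
Reached: P-20 and L-7 — 2 of the 5.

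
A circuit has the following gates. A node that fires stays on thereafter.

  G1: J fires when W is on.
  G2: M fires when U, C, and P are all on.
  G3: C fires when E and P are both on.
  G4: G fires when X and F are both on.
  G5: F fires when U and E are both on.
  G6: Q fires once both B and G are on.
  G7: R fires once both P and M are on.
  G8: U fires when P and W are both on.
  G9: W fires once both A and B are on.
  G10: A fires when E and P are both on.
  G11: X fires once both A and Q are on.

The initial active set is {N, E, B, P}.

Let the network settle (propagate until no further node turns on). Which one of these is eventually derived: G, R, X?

R

E and P are on, so A fires (G10).
G3: E and P on → C on.
G9: A and B on → W on.
P and W are on, so U fires (G8).
G2: U, C, and P on → M on.
P and M are on, so R fires (G7).
G would need X and F (G4), but X never turns on. X would need A and Q (G11), but Q never turns on.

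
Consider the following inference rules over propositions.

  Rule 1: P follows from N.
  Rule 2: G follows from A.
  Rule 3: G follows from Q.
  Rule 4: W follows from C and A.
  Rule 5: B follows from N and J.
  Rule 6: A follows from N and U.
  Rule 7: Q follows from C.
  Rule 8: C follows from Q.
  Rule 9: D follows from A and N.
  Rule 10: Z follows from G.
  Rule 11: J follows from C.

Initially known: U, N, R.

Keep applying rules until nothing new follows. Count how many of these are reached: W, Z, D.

2

N and U hold, so A follows (Rule 6).
From A and N, Rule 9 gives D.
From A, Rule 2 gives G.
From G, Rule 10 gives Z.
W would need C and A (Rule 4), but C is never established.
Z: reached.
D: reached.
Reached: Z and D — 2 of the 3.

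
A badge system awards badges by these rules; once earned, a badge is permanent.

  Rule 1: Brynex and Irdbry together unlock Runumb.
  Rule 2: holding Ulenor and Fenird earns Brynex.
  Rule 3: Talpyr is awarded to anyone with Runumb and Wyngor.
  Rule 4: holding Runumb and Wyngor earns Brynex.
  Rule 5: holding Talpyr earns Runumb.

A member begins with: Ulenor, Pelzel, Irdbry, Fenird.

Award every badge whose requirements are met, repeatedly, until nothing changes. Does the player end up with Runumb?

With Ulenor and Fenird, Brynex is earned (Rule 2).
With Brynex and Irdbry, Runumb is earned (Rule 1).

Yes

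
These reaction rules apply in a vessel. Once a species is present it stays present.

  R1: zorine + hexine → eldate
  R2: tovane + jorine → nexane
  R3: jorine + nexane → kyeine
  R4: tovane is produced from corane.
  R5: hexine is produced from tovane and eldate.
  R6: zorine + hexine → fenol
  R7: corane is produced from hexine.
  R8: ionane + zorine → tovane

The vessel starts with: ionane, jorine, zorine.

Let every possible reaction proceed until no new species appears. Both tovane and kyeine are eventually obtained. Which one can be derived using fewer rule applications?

tovane: ionane and zorine present → tovane forms (R8). [1 rule application]
kyeine: ionane and zorine present → tovane forms (R8). tovane and jorine present → nexane forms (R2). jorine and nexane present → kyeine forms (R3). [3 rule applications]
tovane needs fewer.

tovane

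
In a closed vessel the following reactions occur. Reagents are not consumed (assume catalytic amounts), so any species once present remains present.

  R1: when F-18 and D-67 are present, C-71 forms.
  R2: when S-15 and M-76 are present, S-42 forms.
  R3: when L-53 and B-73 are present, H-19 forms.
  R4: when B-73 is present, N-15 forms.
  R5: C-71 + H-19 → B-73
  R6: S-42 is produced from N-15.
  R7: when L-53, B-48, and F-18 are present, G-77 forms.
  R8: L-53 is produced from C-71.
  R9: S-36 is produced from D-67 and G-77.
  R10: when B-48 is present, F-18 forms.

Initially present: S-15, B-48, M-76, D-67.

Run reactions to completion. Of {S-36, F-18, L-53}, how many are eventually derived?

3

B-48 present → F-18 forms (R10).
F-18 and D-67 present → C-71 forms (R1).
C-71 present → L-53 forms (R8).
L-53, B-48, and F-18 present → G-77 forms (R7).
D-67 and G-77 present → S-36 forms (R9).
S-36: reached.
F-18: reached.
L-53: reached.
All 3 are reached.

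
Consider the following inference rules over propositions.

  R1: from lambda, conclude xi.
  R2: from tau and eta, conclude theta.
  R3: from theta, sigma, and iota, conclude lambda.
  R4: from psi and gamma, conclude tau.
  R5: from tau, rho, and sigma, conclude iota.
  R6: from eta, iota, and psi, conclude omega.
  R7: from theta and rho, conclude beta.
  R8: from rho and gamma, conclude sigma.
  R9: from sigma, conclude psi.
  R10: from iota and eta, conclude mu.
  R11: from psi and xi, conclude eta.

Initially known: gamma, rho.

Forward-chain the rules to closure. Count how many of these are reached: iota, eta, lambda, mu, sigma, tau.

3

From rho and gamma, R8 gives sigma.
sigma holds, so psi follows (R9).
From psi and gamma, R4 gives tau.
tau, rho, and sigma hold, so iota follows (R5).
iota: reached.
eta would need psi and xi (R11), but xi is never established.
lambda would need theta, sigma, and iota (R3), but theta is never established.
mu would need iota and eta (R10), but eta is never established.
sigma: reached.
tau: reached.
Reached: iota, sigma, and tau — 3 of the 6.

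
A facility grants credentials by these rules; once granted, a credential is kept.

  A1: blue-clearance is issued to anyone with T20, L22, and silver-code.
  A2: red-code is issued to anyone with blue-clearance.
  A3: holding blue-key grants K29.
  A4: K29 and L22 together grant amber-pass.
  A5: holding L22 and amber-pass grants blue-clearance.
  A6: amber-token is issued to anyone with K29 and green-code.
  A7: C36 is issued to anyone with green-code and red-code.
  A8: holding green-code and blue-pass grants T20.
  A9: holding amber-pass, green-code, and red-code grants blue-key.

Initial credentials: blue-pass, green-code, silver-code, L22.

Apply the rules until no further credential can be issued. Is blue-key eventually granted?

No

blue-key would need amber-pass, green-code, and red-code (A9), but amber-pass is never granted.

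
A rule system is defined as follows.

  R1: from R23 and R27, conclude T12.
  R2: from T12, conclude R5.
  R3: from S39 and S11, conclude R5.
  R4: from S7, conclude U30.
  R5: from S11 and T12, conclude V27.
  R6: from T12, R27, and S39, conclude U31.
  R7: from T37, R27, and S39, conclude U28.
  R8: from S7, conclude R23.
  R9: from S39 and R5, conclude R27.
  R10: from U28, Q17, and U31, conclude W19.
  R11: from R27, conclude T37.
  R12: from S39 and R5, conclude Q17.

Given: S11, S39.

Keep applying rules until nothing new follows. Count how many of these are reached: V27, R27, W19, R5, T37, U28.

4

S39 and S11 hold, so R5 follows (R3).
From S39 and R5, R9 gives R27.
R27 holds, so T37 follows (R11).
T37, R27, and S39 hold, so U28 follows (R7).
V27 would need S11 and T12 (R5), but T12 is never established.
R27: reached.
W19 would need U28, Q17, and U31 (R10), but U31 is never established.
R5: reached.
T37: reached.
U28: reached.
Reached: R27, R5, T37, and U28 — 4 of the 6.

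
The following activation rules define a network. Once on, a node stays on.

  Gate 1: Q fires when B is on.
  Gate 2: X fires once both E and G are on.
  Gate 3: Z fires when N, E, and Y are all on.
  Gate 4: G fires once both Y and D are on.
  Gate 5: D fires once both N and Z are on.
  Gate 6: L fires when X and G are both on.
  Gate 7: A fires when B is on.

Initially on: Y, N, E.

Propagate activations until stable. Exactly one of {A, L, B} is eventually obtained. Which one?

Gate 3: N, E, and Y on → Z on.
Gate 5: N and Z on → D on.
Gate 4: Y and D on → G on.
Gate 2: E and G on → X on.
X and G are on, so L fires (Gate 6).
No rule produces B, and it is not given. A would need B (Gate 7), but B never turns on.

L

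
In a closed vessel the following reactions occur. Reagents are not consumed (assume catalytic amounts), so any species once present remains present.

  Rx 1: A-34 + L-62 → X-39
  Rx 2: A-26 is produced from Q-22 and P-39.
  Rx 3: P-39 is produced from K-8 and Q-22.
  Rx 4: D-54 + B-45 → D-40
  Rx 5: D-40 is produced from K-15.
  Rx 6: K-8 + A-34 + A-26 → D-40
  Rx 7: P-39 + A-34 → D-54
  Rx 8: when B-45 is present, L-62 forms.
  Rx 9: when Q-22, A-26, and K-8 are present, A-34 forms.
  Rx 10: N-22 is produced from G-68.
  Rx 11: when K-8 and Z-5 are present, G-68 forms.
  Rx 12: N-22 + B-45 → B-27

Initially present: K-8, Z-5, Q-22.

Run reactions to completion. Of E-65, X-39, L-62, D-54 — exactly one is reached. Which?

D-54

K-8 and Q-22 present → P-39 forms (Rx 3).
Q-22 and P-39 present → A-26 forms (Rx 2).
Q-22, A-26, and K-8 present → A-34 forms (Rx 9).
P-39 and A-34 present → D-54 forms (Rx 7).
No rule produces E-65, and it is not given. L-62 would need B-45 (Rx 8), but B-45 never forms. X-39 would need A-34 and L-62 (Rx 1), but L-62 never forms.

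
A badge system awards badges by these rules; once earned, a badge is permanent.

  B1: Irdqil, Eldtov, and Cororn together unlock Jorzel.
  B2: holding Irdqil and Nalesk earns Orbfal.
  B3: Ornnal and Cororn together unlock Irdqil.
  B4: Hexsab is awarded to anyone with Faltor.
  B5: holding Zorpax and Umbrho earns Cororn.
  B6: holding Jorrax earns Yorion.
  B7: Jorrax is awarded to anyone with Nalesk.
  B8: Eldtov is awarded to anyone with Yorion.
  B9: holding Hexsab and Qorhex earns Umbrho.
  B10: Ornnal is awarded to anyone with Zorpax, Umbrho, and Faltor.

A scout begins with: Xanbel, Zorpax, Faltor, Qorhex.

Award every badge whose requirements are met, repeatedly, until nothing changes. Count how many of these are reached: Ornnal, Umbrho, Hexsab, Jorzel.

With Faltor, Hexsab is earned (B4).
With Hexsab and Qorhex, Umbrho is earned (B9).
With Zorpax, Umbrho, and Faltor, Ornnal is earned (B10).
Ornnal: reached.
Umbrho: reached.
Hexsab: reached.
Jorzel would need Irdqil, Eldtov, and Cororn (B1), but Eldtov is never earned.
Reached: Ornnal, Umbrho, and Hexsab — 3 of the 4.

3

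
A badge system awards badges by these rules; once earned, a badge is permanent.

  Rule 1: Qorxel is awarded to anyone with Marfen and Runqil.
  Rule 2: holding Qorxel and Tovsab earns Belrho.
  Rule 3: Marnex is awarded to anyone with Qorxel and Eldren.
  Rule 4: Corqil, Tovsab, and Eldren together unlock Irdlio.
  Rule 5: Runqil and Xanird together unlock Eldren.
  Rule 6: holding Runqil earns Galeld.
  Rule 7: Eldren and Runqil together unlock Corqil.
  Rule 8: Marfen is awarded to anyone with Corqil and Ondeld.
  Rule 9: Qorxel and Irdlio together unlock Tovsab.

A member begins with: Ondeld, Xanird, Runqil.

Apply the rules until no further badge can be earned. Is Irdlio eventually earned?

No

Irdlio would need Corqil, Tovsab, and Eldren (Rule 4), but Tovsab is never earned.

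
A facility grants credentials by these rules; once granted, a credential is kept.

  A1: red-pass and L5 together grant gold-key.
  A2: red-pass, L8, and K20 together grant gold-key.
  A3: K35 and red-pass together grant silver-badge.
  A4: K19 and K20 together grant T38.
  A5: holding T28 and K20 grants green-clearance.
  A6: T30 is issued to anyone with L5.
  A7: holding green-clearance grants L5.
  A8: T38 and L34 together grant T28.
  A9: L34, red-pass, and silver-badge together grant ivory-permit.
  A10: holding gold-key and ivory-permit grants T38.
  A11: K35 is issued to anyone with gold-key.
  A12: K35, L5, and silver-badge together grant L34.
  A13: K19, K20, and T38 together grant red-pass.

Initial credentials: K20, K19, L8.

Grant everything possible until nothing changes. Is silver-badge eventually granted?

Yes

Holding K19 and K20 grants T38 (A4).
Holding K19, K20, and T38 grants red-pass (A13).
Holding red-pass, L8, and K20 grants gold-key (A2).
Holding gold-key grants K35 (A11).
Holding K35 and red-pass grants silver-badge (A3).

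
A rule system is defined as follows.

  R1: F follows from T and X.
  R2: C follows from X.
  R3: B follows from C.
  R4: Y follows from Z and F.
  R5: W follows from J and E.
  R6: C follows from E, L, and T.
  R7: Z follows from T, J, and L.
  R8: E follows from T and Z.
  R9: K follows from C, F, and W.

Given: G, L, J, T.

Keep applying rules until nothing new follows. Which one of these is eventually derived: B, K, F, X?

B

T, J, and L hold, so Z follows (R7).
T and Z hold, so E follows (R8).
E, L, and T hold, so C follows (R6).
From C, R3 gives B.
K would need C, F, and W (R9), but F is never established. No rule produces X, and it is not given. F would need T and X (R1), but X is never established.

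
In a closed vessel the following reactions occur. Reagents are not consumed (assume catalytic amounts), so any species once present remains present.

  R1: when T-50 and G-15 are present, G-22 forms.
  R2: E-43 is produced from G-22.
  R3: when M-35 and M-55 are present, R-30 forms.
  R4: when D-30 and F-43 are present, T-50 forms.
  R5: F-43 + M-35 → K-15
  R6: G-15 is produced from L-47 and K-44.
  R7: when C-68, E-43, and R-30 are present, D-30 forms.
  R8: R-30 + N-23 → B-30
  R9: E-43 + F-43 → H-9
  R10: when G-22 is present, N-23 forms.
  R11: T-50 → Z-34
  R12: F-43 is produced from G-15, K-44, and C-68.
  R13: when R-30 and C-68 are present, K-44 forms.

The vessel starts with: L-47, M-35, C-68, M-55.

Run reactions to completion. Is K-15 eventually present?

Yes

M-35 and M-55 present → R-30 forms (R3).
R-30 and C-68 present → K-44 forms (R13).
L-47 and K-44 present → G-15 forms (R6).
G-15, K-44, and C-68 present → F-43 forms (R12).
F-43 and M-35 present → K-15 forms (R5).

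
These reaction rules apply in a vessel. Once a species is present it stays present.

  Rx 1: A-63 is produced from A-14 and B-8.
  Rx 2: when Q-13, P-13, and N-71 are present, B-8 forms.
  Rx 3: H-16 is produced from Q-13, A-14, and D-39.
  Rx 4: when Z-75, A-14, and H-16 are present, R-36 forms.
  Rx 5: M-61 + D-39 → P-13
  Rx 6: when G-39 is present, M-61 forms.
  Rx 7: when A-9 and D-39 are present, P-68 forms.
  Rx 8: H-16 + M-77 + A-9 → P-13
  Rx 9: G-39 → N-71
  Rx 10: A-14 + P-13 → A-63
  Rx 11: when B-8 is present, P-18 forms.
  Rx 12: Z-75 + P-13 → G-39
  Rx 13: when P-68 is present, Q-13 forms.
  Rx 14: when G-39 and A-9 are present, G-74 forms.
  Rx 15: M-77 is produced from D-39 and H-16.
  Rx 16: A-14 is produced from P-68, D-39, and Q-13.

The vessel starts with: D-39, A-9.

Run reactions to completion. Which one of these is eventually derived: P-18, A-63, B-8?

A-63

A-9 and D-39 present → P-68 forms (Rx 7).
P-68 present → Q-13 forms (Rx 13).
P-68, D-39, and Q-13 present → A-14 forms (Rx 16).
Q-13, A-14, and D-39 present → H-16 forms (Rx 3).
D-39 and H-16 present → M-77 forms (Rx 15).
H-16, M-77, and A-9 present → P-13 forms (Rx 8).
A-14 and P-13 present → A-63 forms (Rx 10).
B-8 would need Q-13, P-13, and N-71 (Rx 2), but N-71 never forms. P-18 would need B-8 (Rx 11), but B-8 never forms.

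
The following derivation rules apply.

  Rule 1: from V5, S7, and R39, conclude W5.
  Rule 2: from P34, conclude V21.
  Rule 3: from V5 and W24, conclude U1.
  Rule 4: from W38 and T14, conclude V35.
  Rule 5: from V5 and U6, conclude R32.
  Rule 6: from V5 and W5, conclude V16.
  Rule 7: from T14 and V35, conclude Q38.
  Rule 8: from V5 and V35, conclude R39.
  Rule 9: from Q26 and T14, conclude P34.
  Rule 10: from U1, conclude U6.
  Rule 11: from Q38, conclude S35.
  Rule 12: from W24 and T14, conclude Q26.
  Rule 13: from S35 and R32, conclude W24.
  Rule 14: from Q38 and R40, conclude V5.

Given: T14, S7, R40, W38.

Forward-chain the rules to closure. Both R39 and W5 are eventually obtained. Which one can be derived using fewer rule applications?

R39: W38 and T14 hold, so V35 follows (Rule 4). T14 and V35 hold, so Q38 follows (Rule 7). Q38 and R40 hold, so V5 follows (Rule 14). From V5 and V35, Rule 8 gives R39. [4 rule applications]
W5: From W38 and T14, Rule 4 gives V35. From T14 and V35, Rule 7 gives Q38. From Q38 and R40, Rule 14 gives V5. From V5 and V35, Rule 8 gives R39. From V5, S7, and R39, Rule 1 gives W5. [5 rule applications]
R39 needs fewer.

R39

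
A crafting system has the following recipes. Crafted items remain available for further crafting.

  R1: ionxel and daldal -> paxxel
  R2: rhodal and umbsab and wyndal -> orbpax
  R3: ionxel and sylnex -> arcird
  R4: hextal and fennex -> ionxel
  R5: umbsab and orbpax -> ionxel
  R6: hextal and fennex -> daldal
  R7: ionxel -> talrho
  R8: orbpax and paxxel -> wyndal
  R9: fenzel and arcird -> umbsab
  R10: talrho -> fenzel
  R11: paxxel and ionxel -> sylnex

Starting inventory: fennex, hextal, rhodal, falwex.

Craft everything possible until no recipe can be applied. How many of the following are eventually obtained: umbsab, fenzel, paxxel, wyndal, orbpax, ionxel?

4

Using R6, hextal and fennex make daldal.
Using R4, hextal and fennex make ionxel.
ionxel and daldal -> paxxel (R1).
ionxel -> talrho (R7).
Using R11, paxxel and ionxel make sylnex.
Using R10, talrho makes fenzel.
ionxel and sylnex -> arcird (R3).
Using R9, fenzel and arcird make umbsab.
umbsab: reached.
fenzel: reached.
paxxel: reached.
wyndal would need orbpax and paxxel (R8), but orbpax is never obtained.
orbpax would need rhodal, umbsab, and wyndal (R2), but wyndal is never obtained.
ionxel: reached.
Reached: umbsab, fenzel, paxxel, and ionxel — 4 of the 6.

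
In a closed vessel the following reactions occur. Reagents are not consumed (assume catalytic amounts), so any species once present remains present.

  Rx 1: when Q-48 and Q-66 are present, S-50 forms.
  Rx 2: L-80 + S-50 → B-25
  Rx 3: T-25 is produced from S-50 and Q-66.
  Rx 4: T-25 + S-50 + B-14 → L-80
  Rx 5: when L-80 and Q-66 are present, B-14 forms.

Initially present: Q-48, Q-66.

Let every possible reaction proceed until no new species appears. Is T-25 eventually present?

Q-48 and Q-66 present → S-50 forms (Rx 1).
S-50 and Q-66 present → T-25 forms (Rx 3).

Yes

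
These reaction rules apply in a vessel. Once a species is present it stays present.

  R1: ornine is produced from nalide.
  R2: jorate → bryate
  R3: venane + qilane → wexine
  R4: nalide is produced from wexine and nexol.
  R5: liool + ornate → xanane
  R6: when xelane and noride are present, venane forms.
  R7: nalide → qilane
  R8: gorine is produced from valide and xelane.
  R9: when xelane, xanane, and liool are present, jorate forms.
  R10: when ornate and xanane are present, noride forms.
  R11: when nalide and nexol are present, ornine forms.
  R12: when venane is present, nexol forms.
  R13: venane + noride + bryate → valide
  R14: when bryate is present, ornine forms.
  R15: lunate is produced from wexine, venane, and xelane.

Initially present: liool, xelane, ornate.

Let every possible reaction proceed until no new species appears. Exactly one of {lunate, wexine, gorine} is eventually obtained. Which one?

gorine

liool and ornate present → xanane forms (R5).
ornate and xanane present → noride forms (R10).
xelane, xanane, and liool present → jorate forms (R9).
xelane and noride present → venane forms (R6).
jorate present → bryate forms (R2).
venane, noride, and bryate present → valide forms (R13).
valide and xelane present → gorine forms (R8).
lunate would need wexine, venane, and xelane (R15), but wexine never forms. wexine would need venane and qilane (R3), but qilane never forms.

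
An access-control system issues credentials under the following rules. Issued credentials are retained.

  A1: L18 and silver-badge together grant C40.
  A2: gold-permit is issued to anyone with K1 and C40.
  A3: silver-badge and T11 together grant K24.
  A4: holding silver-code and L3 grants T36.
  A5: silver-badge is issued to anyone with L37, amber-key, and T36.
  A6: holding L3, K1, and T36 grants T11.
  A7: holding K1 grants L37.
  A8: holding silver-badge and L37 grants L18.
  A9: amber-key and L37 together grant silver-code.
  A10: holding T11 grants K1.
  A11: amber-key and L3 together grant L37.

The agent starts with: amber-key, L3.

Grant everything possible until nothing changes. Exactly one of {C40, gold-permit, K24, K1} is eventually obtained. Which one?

C40

Holding amber-key and L3 grants L37 (A11).
Holding amber-key and L37 grants silver-code (A9).
Holding silver-code and L3 grants T36 (A4).
Holding L37, amber-key, and T36 grants silver-badge (A5).
Holding silver-badge and L37 grants L18 (A8).
Holding L18 and silver-badge grants C40 (A1).
K1 would need T11 (A10), but T11 is never granted. K24 would need silver-badge and T11 (A3), but T11 is never granted. gold-permit would need K1 and C40 (A2), but K1 is never granted.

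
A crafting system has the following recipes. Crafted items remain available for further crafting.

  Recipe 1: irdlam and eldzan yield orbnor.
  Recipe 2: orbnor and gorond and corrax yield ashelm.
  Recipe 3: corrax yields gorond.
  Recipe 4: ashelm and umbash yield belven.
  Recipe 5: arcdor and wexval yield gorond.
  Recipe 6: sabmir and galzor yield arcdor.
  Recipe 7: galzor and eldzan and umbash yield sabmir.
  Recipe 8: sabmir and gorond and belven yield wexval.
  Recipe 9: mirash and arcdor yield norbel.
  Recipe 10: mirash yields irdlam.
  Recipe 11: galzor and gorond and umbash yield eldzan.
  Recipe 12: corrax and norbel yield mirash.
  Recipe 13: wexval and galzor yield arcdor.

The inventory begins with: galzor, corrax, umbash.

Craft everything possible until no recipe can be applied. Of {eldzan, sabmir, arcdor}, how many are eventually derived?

3

Using Recipe 3, corrax makes gorond.
galzor and gorond and umbash → eldzan (Recipe 11).
galzor and eldzan and umbash → sabmir (Recipe 7).
Using Recipe 6, sabmir and galzor make arcdor.
eldzan: reached.
sabmir: reached.
arcdor: reached.
All 3 are reached.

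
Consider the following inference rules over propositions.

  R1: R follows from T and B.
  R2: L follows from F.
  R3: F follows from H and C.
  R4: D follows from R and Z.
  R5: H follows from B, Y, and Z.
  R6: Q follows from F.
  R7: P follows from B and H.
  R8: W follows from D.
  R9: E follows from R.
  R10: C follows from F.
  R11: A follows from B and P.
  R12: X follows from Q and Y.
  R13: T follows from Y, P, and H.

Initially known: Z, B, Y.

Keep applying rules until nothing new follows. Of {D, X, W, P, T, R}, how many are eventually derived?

5

From B, Y, and Z, R5 gives H.
B and H hold, so P follows (R7).
From Y, P, and H, R13 gives T.
T and B hold, so R follows (R1).
From R and Z, R4 gives D.
From D, R8 gives W.
D: reached.
X would need Q and Y (R12), but Q is never established.
W: reached.
P: reached.
T: reached.
R: reached.
Reached: D, W, P, T, and R — 5 of the 6.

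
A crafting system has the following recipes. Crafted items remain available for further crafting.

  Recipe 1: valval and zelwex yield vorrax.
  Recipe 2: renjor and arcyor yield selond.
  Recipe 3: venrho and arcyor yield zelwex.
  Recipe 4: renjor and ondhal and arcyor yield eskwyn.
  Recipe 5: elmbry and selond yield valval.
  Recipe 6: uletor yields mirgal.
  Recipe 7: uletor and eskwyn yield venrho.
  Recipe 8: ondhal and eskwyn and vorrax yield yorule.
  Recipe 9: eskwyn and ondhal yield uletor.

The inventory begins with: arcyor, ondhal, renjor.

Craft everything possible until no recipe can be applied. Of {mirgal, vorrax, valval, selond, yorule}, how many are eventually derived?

renjor and ondhal and arcyor → eskwyn (Recipe 4).
Using Recipe 2, renjor and arcyor make selond.
eskwyn and ondhal → uletor (Recipe 9).
Using Recipe 6, uletor makes mirgal.
mirgal: reached.
vorrax would need valval and zelwex (Recipe 1), but valval is never obtained.
valval would need elmbry and selond (Recipe 5), but elmbry is never obtained.
selond: reached.
yorule would need ondhal, eskwyn, and vorrax (Recipe 8), but vorrax is never obtained.
Reached: mirgal and selond — 2 of the 5.

2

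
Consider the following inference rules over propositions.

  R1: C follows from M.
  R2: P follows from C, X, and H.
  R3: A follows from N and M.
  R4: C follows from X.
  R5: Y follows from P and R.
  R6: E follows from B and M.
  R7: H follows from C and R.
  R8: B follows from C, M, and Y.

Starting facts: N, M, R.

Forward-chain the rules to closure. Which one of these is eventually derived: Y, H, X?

H

From M, R1 gives C.
C and R hold, so H follows (R7).
No rule produces X, and it is not given. Y would need P and R (R5), but P is never established.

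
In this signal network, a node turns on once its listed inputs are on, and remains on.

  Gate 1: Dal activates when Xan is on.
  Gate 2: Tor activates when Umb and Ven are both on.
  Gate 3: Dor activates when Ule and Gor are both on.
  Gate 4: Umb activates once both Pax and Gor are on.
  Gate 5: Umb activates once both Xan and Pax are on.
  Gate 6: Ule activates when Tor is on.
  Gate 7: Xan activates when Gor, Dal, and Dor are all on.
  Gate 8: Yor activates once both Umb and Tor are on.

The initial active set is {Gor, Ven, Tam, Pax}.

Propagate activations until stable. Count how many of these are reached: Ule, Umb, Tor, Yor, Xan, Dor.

5

Pax and Gor are on, so Umb activates (Gate 4).
Umb and Ven are on, so Tor activates (Gate 2).
Umb and Tor are on, so Yor activates (Gate 8).
Tor is on, so Ule activates (Gate 6).
Gate 3: Ule and Gor on → Dor on.
Ule: reached.
Umb: reached.
Tor: reached.
Yor: reached.
Xan would need Gor, Dal, and Dor (Gate 7), but Dal never turns on.
Dor: reached.
Reached: Ule, Umb, Tor, Yor, and Dor — 5 of the 6.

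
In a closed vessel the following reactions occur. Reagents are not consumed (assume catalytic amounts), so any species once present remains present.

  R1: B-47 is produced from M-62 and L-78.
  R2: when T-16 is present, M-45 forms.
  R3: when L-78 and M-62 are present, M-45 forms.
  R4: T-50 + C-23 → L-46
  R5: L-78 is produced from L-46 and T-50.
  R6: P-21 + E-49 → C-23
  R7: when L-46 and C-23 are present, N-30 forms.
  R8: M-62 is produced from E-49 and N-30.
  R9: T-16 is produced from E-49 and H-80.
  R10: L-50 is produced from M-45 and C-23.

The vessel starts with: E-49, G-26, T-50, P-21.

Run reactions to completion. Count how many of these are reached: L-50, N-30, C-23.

3

P-21 and E-49 present → C-23 forms (R6).
T-50 and C-23 present → L-46 forms (R4).
L-46 and C-23 present → N-30 forms (R7).
L-46 and T-50 present → L-78 forms (R5).
E-49 and N-30 present → M-62 forms (R8).
L-78 and M-62 present → M-45 forms (R3).
M-45 and C-23 present → L-50 forms (R10).
L-50: reached.
N-30: reached.
C-23: reached.
All 3 are reached.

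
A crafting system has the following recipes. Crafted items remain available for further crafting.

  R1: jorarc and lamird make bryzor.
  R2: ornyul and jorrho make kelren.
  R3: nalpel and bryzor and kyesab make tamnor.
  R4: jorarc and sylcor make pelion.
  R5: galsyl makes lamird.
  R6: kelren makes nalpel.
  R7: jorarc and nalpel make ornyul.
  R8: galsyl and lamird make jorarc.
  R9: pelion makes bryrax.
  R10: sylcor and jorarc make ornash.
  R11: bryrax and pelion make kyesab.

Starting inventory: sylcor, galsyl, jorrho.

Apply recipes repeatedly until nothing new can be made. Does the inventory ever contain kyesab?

galsyl → lamird (R5).
galsyl and lamird → jorarc (R8).
Using R4, jorarc and sylcor make pelion.
Using R9, pelion makes bryrax.
bryrax and pelion → kyesab (R11).

Yes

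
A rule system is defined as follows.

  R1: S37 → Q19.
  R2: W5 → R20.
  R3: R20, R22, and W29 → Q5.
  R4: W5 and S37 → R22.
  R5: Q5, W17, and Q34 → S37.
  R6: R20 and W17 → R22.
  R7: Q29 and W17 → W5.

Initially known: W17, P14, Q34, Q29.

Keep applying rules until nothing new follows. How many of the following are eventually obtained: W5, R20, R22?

3

From Q29 and W17, R7 gives W5.
From W5, R2 gives R20.
R20 and W17 hold, so R22 follows (R6).
W5: reached.
R20: reached.
R22: reached.
All 3 are reached.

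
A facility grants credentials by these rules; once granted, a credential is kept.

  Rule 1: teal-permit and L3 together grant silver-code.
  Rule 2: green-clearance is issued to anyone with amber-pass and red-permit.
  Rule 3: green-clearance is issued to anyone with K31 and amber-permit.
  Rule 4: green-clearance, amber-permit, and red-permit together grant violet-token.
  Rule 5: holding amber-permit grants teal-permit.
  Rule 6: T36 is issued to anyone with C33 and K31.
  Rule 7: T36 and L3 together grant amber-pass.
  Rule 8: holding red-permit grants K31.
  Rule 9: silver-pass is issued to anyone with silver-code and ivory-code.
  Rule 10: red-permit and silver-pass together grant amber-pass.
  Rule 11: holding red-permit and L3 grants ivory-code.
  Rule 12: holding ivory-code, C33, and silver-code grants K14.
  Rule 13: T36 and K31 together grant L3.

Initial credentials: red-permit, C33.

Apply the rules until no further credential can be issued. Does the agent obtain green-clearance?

Holding red-permit grants K31 (Rule 8).
Holding C33 and K31 grants T36 (Rule 6).
Holding T36 and K31 grants L3 (Rule 13).
Holding T36 and L3 grants amber-pass (Rule 7).
Holding amber-pass and red-permit grants green-clearance (Rule 2).

Yes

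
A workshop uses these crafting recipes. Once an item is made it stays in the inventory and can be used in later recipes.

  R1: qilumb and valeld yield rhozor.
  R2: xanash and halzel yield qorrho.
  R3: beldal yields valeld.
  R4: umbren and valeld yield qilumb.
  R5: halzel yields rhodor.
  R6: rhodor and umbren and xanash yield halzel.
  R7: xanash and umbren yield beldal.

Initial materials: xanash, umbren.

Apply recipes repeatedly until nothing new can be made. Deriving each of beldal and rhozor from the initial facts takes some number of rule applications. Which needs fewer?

beldal

beldal: xanash and umbren → beldal (R7). [1 rule application]
rhozor: xanash and umbren → beldal (R7). Using R3, beldal makes valeld. Using R4, umbren and valeld make qilumb. qilumb and valeld → rhozor (R1). [4 rule applications]
beldal needs fewer.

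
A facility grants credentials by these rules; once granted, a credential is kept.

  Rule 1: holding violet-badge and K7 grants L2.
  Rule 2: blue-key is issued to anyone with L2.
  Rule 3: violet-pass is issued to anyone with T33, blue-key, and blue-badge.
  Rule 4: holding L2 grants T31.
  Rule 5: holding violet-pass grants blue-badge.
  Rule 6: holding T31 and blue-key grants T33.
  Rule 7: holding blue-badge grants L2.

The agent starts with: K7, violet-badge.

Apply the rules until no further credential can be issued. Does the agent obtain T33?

Holding violet-badge and K7 grants L2 (Rule 1).
Holding L2 grants blue-key (Rule 2).
Holding L2 grants T31 (Rule 4).
Holding T31 and blue-key grants T33 (Rule 6).

Yes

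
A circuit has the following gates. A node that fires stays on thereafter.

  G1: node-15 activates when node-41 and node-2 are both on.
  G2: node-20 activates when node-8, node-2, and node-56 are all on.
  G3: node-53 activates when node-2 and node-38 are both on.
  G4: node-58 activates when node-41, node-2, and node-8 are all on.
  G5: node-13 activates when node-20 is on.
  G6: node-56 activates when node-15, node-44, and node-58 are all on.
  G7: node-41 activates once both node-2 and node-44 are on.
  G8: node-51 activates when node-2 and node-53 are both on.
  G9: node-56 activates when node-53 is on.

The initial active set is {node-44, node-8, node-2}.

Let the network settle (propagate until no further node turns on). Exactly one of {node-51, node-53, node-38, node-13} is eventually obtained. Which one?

node-2 and node-44 are on, so node-41 activates (G7).
G4: node-41, node-2, and node-8 on → node-58 on.
node-41 and node-2 are on, so node-15 activates (G1).
node-15, node-44, and node-58 are on, so node-56 activates (G6).
G2: node-8, node-2, and node-56 on → node-20 on.
node-20 is on, so node-13 activates (G5).
node-53 would need node-2 and node-38 (G3), but node-38 never turns on. node-51 would need node-2 and node-53 (G8), but node-53 never turns on. No rule produces node-38, and it is not given.

node-13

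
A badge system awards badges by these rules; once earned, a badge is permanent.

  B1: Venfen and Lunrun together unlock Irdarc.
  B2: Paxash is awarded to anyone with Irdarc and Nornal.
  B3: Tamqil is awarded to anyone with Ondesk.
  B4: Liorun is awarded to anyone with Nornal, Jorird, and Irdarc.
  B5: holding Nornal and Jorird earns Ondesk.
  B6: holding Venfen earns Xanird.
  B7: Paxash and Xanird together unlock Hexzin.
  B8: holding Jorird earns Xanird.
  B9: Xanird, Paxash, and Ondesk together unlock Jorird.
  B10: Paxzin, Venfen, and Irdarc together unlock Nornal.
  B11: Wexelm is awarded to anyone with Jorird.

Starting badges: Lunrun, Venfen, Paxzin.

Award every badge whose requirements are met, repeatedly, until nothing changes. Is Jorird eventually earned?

No

Jorird would need Xanird, Paxash, and Ondesk (B9), but Ondesk is never earned.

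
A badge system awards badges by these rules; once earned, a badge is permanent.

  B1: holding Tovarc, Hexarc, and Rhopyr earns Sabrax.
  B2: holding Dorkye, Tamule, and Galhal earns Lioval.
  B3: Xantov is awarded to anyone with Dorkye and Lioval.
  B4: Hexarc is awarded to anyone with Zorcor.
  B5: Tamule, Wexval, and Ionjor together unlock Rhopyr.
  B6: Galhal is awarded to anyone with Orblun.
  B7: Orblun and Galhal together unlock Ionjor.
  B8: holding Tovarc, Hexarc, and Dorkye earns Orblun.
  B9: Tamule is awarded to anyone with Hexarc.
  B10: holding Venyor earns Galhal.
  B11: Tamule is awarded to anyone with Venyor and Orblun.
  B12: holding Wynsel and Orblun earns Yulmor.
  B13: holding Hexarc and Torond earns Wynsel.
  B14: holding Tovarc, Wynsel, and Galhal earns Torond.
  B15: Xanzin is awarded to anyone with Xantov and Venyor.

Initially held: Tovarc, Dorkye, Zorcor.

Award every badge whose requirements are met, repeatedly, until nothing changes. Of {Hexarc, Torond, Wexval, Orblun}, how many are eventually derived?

With Zorcor, Hexarc is earned (B4).
With Tovarc, Hexarc, and Dorkye, Orblun is earned (B8).
Hexarc: reached.
Torond would need Tovarc, Wynsel, and Galhal (B14), but Wynsel is never earned.
No rule produces Wexval, and it is not given.
Orblun: reached.
Reached: Hexarc and Orblun — 2 of the 4.

2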